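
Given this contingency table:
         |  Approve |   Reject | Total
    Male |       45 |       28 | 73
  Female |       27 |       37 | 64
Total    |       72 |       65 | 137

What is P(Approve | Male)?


P(Approve | Male) = 45/(45+28) = 45/73

P(Approve|Male) = 45/73 ≈ 61.64%


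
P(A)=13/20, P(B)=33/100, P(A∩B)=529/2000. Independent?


P(A)×P(B) = 429/2000
P(A∩B) = 529/2000
Not equal → NOT independent

No, not independent


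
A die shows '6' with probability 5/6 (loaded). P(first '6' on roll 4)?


Geometric: P(X=4) = (1-p)^(k-1)×p = (1/6)^3×5/6 = 5/1296

P(X=4) = 5/1296 ≈ 0.39%


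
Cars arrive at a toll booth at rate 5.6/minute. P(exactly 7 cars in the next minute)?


Poisson(λ=5.6): P(X=7) = e^(-λ)×λ^k/k!
= e^(-5.6) × 5.6^7 / 7!
≈ 0.003697863716 × 172709.484954 / 5040 ≈ 0.126717

P(X=7) ≈ 0.126717 ≈ 12.67%


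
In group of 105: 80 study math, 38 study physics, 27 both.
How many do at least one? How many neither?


|A∪B| = 80+38-27 = 91
Neither = 105-91 = 14

At least one: 91; Neither: 14


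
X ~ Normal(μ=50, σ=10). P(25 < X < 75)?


z₁=(25-50)/10=-2.5, z₂=(75-50)/10=2.5
P = Φ(2.5) - Φ(-2.5) = 0.993790 - 0.006210 = 0.987580 ≈ 0.9876

P(25 < X < 75) ≈ 0.9876


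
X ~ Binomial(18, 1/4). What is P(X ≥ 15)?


P(X ≥ 15) = Σ P(X=i) for i=15..18
P(X=15) = 1377/4294967296
P(X=16) = 1377/68719476736
P(X=17) = 27/34359738368
P(X=18) = 1/68719476736
Sum = 2933/8589934592

P(X ≥ 15) = 2933/8589934592 ≈ 0.00%


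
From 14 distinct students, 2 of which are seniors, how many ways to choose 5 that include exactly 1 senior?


Choose 1 of the 2 seniors and 4 of the other 12 students:
C(2,1)×C(12,4) = 2×495 = 990

990


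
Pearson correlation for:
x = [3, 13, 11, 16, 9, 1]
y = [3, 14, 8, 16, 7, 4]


n=6, Σx=53, Σy=52, Σxy=602, Σx²=637, Σy²=590
r = (6×602 - 53×52)/√((6×637 - 53²)(6×590 - 52²))
= 856/√(1013×836) = 856/√846868 ≈ 856/920.2543 ≈ 0.9302

r ≈ 0.9302


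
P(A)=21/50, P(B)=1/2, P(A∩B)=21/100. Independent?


P(A)×P(B) = 21/100
P(A∩B) = 21/100
Equal ✓ → Independent

Yes, independent


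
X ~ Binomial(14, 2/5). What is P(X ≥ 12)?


P(X ≥ 12) = Σ P(X=i) for i=12..14
P(X=12) = 3354624/6103515625
P(X=13) = 344064/6103515625
P(X=14) = 16384/6103515625
Sum = 3715072/6103515625

P(X ≥ 12) = 3715072/6103515625 ≈ 0.06%


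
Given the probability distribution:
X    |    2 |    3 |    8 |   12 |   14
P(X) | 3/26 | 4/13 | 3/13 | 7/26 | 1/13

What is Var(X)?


E[X] = 95/13
E[X²] = 934/13
Var(X) = E[X²] - (E[X])² = 934/13 - 9025/169 = 3117/169

Var(X) = 3117/169 ≈ 18.4438


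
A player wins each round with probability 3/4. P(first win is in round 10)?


Geometric: P(X=10) = (1-p)^(k-1)×p = (1/4)^9×3/4 = 3/1048576

P(X=10) = 3/1048576 ≈ 0.00%


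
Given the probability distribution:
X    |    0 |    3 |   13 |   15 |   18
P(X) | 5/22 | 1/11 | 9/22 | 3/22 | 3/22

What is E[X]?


E[X] = Σ x·P(X=x)
= (0)×(5/22) + (3)×(1/11) + (13)×(9/22) + (15)×(3/22) + (18)×(3/22)
= 111/11

E[X] = 111/11


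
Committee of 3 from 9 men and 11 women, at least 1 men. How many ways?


Count by #men:
  1M,2W: C(9,1)×C(11,2)=495
  2M,1W: C(9,2)×C(11,1)=396
  3M,0W: C(9,3)×C(11,0)=84
Total = 975

975


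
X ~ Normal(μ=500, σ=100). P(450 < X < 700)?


z₁=(450-500)/100=-0.5, z₂=(700-500)/100=2.0
P = Φ(2.0) - Φ(-0.5) = 0.977250 - 0.308538 = 0.668712 ≈ 0.6687

P(450 < X < 700) ≈ 0.6687


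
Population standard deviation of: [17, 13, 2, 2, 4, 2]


Mean = 40/6 = 20/3
  (17-20/3)²=961/9
  (13-20/3)²=361/9
  (2-20/3)²=196/9
  (2-20/3)²=196/9
  (4-20/3)²=64/9
  (2-20/3)²=196/9
Σ(x-μ)² = 658/3
σ² = (658/3)/6 = 329/9

σ = √(329/9) ≈ 6.0461


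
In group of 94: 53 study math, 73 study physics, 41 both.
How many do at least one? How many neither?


|A∪B| = 53+73-41 = 85
Neither = 94-85 = 9

At least one: 85; Neither: 9


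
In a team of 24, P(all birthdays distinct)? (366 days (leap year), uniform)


P(all different) = Π(366-i)/366 for i=0..23
= (366/366)×(365/366)×...×(343/366)
= 0.462654

P ≈ 0.4627 ≈ 46.27%


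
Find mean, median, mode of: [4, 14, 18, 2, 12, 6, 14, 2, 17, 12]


Sorted: [2, 2, 4, 6, 12, 12, 14, 14, 17, 18]
Mean = 101/10
Median = 12
Freq: {4: 1, 14: 2, 18: 1, 2: 2, 12: 2, 6: 1, 17: 1}
Mode: [2, 12, 14]

Mean=101/10, Median=12, Mode=[2, 12, 14]


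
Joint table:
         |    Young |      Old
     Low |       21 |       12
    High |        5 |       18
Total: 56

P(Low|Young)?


P(Low|Young) = 21/(21+5) = 21/26

P = 21/26 ≈ 80.77%


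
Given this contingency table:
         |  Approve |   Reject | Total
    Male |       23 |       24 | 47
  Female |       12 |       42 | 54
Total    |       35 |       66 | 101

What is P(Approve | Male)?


P(Approve | Male) = 23/(23+24) = 23/47

P(Approve|Male) = 23/47 ≈ 48.94%


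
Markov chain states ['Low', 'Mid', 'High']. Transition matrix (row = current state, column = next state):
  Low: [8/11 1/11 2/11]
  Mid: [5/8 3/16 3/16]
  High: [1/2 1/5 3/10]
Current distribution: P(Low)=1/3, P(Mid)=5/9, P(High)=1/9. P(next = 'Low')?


P(next=Low) = Σᵢ P(now=i)×P(i→Low)
= 1/3×8/11 + 5/9×5/8 + 1/9×1/2
= 8/33 + 25/72 + 1/18 = 511/792

P = 511/792 ≈ 0.6452


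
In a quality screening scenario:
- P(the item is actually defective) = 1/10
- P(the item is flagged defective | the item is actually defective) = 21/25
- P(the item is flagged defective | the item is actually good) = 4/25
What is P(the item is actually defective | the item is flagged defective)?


Using Bayes' theorem:
P(A|B) = P(B|A)·P(A) / P(B)

P(the item is flagged defective) = 21/25 × 1/10 + 4/25 × 9/10
= 21/250 + 18/125 = 57/250

P(the item is actually defective|the item is flagged defective) = (21/250) / (57/250) = 7/19

P(the item is actually defective|the item is flagged defective) = 7/19 ≈ 36.84%


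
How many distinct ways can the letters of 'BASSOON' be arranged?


Letters: 7, freq: {'B': 1, 'A': 1, 'S': 2, 'O': 2, 'N': 1}
7!/(1!×1!×2!×2!×1!) = 5040/4 = 1260

1260


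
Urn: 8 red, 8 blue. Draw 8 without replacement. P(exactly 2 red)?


Hypergeometric: C(8,2)×C(8,6)/C(16,8)
= 28×28/12870 = 392/6435

P(X=2) = 392/6435 ≈ 6.09%


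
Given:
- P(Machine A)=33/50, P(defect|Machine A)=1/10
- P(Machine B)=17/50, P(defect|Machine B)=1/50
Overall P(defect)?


P(B) = Σ P(B|Aᵢ)×P(Aᵢ)
  1/10×33/50 = 33/500
  1/50×17/50 = 17/2500
Sum = 91/1250

P(defect) = 91/1250 ≈ 7.28%


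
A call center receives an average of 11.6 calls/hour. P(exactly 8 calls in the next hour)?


Poisson(λ=11.6): P(X=8) = e^(-λ)×λ^k/k!
= e^(-11.6) × 11.6^8 / 8!
≈ 9.166087736e-06 × 327841489.198 / 40320 ≈ 0.074529

P(X=8) ≈ 0.074529 ≈ 7.45%


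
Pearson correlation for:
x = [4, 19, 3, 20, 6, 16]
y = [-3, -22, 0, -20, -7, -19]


n=6, Σx=68, Σy=-71, Σxy=-1176, Σx²=1078, Σy²=1303
r = (6×(-1176) - 68×(-71))/√((6×1078 - 68²)(6×1303 - (-71)²))
= -2228/√(1844×2777) = -2228/√5120788 ≈ -2228/2262.9158 ≈ -0.9846

r ≈ -0.9846


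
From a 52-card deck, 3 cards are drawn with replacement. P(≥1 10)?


P(not a 10) = 48/52 = 12/13
P(none in 3 draws) = (12/13)^3 = 1728/2197
P(≥1 10) = 1 - 1728/2197 = 469/2197

P = 469/2197 ≈ 21.35%


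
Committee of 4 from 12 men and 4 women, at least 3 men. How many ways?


Count by #men:
  3M,1W: C(12,3)×C(4,1)=880
  4M,0W: C(12,4)×C(4,0)=495
Total = 1375

1375


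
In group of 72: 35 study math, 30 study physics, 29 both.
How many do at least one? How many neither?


|A∪B| = 35+30-29 = 36
Neither = 72-36 = 36

At least one: 36; Neither: 36


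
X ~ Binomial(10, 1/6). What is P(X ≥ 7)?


P(X ≥ 7) = Σ P(X=i) for i=7..10
P(X=7) = 625/2519424
P(X=8) = 125/6718464
P(X=9) = 25/30233088
P(X=10) = 1/60466176
Sum = 337/1259712

P(X ≥ 7) = 337/1259712 ≈ 0.03%


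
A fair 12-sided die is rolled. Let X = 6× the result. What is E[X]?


E[die] = (1+12)/2 = 13/2
E[X] = 6 × 13/2 = 39

E[X] = 39


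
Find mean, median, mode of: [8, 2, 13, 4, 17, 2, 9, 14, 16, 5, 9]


Sorted: [2, 2, 4, 5, 8, 9, 9, 13, 14, 16, 17]
Mean = 99/11 = 9
Median = 9
Freq: {8: 1, 2: 2, 13: 1, 4: 1, 17: 1, 9: 2, 14: 1, 16: 1, 5: 1}
Mode: [2, 9]

Mean=9, Median=9, Mode=[2, 9]


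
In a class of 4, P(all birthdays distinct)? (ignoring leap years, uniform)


P(all different) = Π(365-i)/365 for i=0..3
= (365/365)×(364/365)×...×(362/365)
= 0.983644

P ≈ 0.9836 ≈ 98.36%


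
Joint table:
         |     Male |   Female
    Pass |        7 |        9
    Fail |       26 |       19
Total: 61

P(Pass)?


P(Pass) = (7+9)/61 = 16/61

P(Pass) = 16/61 ≈ 26.23%


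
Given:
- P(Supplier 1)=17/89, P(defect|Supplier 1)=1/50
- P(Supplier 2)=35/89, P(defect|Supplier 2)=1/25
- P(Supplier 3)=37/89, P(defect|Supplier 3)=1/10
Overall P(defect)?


P(B) = Σ P(B|Aᵢ)×P(Aᵢ)
  1/50×17/89 = 17/4450
  1/25×35/89 = 7/445
  1/10×37/89 = 37/890
Sum = 136/2225

P(defect) = 136/2225 ≈ 6.11%


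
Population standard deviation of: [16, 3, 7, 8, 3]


Mean = 37/5
  (16-37/5)²=1849/25
  (3-37/5)²=484/25
  (7-37/5)²=4/25
  (8-37/5)²=9/25
  (3-37/5)²=484/25
Σ(x-μ)² = 566/5
σ² = (566/5)/5 = 566/25

σ = √(566/25) ≈ 4.7582


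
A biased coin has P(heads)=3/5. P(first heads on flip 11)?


Geometric: P(X=11) = (1-p)^(k-1)×p = (2/5)^10×3/5 = 3072/48828125

P(X=11) = 3072/48828125 ≈ 0.01%


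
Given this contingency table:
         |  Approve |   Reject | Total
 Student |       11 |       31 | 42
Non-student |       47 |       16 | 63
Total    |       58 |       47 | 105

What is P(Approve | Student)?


P(Approve | Student) = 11/(11+31) = 11/42

P(Approve|Student) = 11/42 ≈ 26.19%


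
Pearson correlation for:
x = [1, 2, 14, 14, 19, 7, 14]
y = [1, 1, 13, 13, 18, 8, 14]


n=7, Σx=71, Σy=68, Σxy=961, Σx²=1003, Σy²=924
r = (7×961 - 71×68)/√((7×1003 - 71²)(7×924 - 68²))
= 1899/√(1980×1844) = 1899/√3651120 ≈ 1899/1910.7904 ≈ 0.9938

r ≈ 0.9938


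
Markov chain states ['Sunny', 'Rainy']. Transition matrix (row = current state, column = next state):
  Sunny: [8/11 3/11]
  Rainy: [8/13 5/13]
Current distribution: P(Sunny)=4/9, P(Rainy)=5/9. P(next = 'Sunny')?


P(next=Sunny) = Σᵢ P(now=i)×P(i→Sunny)
= 4/9×8/11 + 5/9×8/13
= 32/99 + 40/117 = 856/1287

P = 856/1287 ≈ 0.6651


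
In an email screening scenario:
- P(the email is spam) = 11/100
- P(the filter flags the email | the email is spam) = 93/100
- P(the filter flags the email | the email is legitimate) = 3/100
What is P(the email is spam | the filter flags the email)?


Using Bayes' theorem:
P(A|B) = P(B|A)·P(A) / P(B)

P(the filter flags the email) = 93/100 × 11/100 + 3/100 × 89/100
= 1023/10000 + 267/10000 = 129/1000

P(the email is spam|the filter flags the email) = (1023/10000) / (129/1000) = 341/430

P(the email is spam|the filter flags the email) = 341/430 ≈ 79.30%


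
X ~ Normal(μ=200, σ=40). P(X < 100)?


z = (100-200)/40 = -2.5
P(Z < -2.5) = 0.0062

P(X < 100) ≈ 0.0062


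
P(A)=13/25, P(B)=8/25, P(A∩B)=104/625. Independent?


P(A)×P(B) = 104/625
P(A∩B) = 104/625
Equal ✓ → Independent

Yes, independent


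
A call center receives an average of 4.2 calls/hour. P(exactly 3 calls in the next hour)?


Poisson(λ=4.2): P(X=3) = e^(-λ)×λ^k/k!
= e^(-4.2) × 4.2^3 / 3!
≈ 0.01499557682 × 74.088 / 6 ≈ 0.185165

P(X=3) ≈ 0.185165 ≈ 18.52%


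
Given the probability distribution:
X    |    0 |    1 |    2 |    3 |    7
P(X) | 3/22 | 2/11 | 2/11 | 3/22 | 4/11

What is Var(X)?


E[X] = 7/2
E[X²] = 439/22
Var(X) = E[X²] - (E[X])² = 439/22 - 49/4 = 339/44

Var(X) = 339/44 ≈ 7.7045


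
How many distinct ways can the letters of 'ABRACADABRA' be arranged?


Letters: 11, freq: {'A': 5, 'B': 2, 'R': 2, 'C': 1, 'D': 1}
11!/(5!×2!×2!×1!×1!) = 39916800/480 = 83160

83160


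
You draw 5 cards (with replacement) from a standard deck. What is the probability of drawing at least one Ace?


P(not a Ace) = 48/52 = 12/13
P(none in 5 draws) = (12/13)^5 = 248832/371293
P(≥1 Ace) = 1 - 248832/371293 = 122461/371293

P = 122461/371293 ≈ 32.98%


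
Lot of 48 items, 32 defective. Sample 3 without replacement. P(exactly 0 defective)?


Hypergeometric: C(32,0)×C(16,3)/C(48,3)
= 1×560/17296 = 35/1081

P(X=0) = 35/1081 ≈ 3.24%


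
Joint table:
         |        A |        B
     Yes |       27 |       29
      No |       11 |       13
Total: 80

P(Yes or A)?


P(Yes∨A) = P(Yes) + P(A) - P(Yes∧A)
= (56 + 38 - 27)/80 = 67/80

P = 67/80 ≈ 83.75%


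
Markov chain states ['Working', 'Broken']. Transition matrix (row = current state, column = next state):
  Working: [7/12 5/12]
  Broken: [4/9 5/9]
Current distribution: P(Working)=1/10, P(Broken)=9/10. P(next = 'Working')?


P(next=Working) = Σᵢ P(now=i)×P(i→Working)
= 1/10×7/12 + 9/10×4/9
= 7/120 + 2/5 = 11/24

P = 11/24 ≈ 0.4583


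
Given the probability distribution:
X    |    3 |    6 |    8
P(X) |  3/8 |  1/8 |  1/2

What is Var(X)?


E[X] = 47/8
E[X²] = 319/8
Var(X) = E[X²] - (E[X])² = 319/8 - 2209/64 = 343/64

Var(X) = 343/64 ≈ 5.3594


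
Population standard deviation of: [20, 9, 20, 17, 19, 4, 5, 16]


Mean = 110/8 = 55/4
  (20-55/4)²=625/16
  (9-55/4)²=361/16
  (20-55/4)²=625/16
  (17-55/4)²=169/16
  (19-55/4)²=441/16
  (4-55/4)²=1521/16
  (5-55/4)²=1225/16
  (16-55/4)²=81/16
Σ(x-μ)² = 631/2
σ² = (631/2)/8 = 631/16

σ = √(631/16) ≈ 6.2799


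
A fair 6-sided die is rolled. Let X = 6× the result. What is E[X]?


E[die] = (1+6)/2 = 7/2
E[X] = 6 × 7/2 = 21

E[X] = 21


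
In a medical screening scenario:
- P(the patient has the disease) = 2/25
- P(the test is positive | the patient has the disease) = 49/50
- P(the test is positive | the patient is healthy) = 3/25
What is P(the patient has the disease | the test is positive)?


Using Bayes' theorem:
P(A|B) = P(B|A)·P(A) / P(B)

P(the test is positive) = 49/50 × 2/25 + 3/25 × 23/25
= 49/625 + 69/625 = 118/625

P(the patient has the disease|the test is positive) = (49/625) / (118/625) = 49/118

P(the patient has the disease|the test is positive) = 49/118 ≈ 41.53%


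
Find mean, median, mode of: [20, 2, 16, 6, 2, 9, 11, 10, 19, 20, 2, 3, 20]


Sorted: [2, 2, 2, 3, 6, 9, 10, 11, 16, 19, 20, 20, 20]
Mean = 140/13
Median = 10
Freq: {20: 3, 2: 3, 16: 1, 6: 1, 9: 1, 11: 1, 10: 1, 19: 1, 3: 1}
Mode: [2, 20]

Mean=140/13, Median=10, Mode=[2, 20]


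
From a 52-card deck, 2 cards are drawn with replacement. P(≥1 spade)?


P(not a spade) = 39/52 = 3/4
P(none in 2 draws) = (3/4)^2 = 9/16
P(≥1 spade) = 1 - 9/16 = 7/16

P = 7/16 ≈ 43.75%


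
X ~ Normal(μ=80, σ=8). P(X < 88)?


z = (88-80)/8 = 1.0
P(Z < 1.0) = 0.8413

P(X < 88) ≈ 0.8413


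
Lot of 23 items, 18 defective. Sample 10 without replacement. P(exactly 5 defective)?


Hypergeometric: C(18,5)×C(5,5)/C(23,10)
= 8568×1/1144066 = 36/4807

P(X=5) = 36/4807 ≈ 0.75%


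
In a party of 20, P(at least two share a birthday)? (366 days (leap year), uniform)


P(all different) = Π(366-i)/366 for i=0..19
= 0.589430
P(match) = 1 - 0.589430 = 0.410570

P ≈ 0.4106 ≈ 41.06%


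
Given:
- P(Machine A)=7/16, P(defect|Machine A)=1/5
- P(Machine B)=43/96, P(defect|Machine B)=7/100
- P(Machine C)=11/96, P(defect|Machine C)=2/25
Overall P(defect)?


P(B) = Σ P(B|Aᵢ)×P(Aᵢ)
  1/5×7/16 = 7/80
  7/100×43/96 = 301/9600
  2/25×11/96 = 11/1200
Sum = 1229/9600

P(defect) = 1229/9600 ≈ 12.80%


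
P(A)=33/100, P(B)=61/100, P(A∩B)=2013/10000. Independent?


P(A)×P(B) = 2013/10000
P(A∩B) = 2013/10000
Equal ✓ → Independent

Yes, independent


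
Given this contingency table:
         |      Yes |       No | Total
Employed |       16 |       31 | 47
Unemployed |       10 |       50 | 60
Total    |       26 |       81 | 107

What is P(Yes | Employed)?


P(Yes | Employed) = 16/(16+31) = 16/47

P(Yes|Employed) = 16/47 ≈ 34.04%


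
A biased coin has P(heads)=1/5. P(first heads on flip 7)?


Geometric: P(X=7) = (1-p)^(k-1)×p = (4/5)^6×1/5 = 4096/78125

P(X=7) = 4096/78125 ≈ 5.24%


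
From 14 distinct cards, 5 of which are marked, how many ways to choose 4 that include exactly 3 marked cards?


Choose 3 of the 5 marked cards and 1 of the other 9 cards:
C(5,3)×C(9,1) = 10×9 = 90

90


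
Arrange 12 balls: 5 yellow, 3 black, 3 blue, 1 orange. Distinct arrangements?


12!/(5!×3!×3!×1!) = 110880

110880


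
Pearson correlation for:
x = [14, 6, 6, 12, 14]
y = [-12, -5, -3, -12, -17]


n=5, Σx=52, Σy=-49, Σxy=-598, Σx²=608, Σy²=611
r = (5×(-598) - 52×(-49))/√((5×608 - 52²)(5×611 - (-49)²))
= -442/√(336×654) = -442/√219744 ≈ -442/468.7686 ≈ -0.9429

r ≈ -0.9429


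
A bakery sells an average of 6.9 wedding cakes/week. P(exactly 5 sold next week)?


Poisson(λ=6.9): P(X=5) = e^(-λ)×λ^k/k!
= e^(-6.9) × 6.9^5 / 5!
≈ 0.001007785429 × 15640.31349 / 120 ≈ 0.131351

P(X=5) ≈ 0.131351 ≈ 13.14%


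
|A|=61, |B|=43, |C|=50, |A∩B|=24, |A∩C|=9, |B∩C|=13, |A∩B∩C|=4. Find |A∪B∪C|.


|A∪B∪C| = 61+43+50-24-9-13+4 = 112

|A∪B∪C| = 112


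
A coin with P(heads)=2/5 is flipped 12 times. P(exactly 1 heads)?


Binomial: P(X=1) = C(12,1)×p^1×(1-p)^11
= 12 × 2/5 × 177147/48828125 = 4251528/244140625

P(X=1) = 4251528/244140625 ≈ 1.74%


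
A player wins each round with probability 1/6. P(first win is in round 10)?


Geometric: P(X=10) = (1-p)^(k-1)×p = (5/6)^9×1/6 = 1953125/60466176

P(X=10) = 1953125/60466176 ≈ 3.23%


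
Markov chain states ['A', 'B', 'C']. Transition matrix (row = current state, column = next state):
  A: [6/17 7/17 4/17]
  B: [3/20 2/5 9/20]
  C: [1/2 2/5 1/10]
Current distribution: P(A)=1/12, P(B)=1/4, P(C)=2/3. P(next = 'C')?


P(next=C) = Σᵢ P(now=i)×P(i→C)
= 1/12×4/17 + 1/4×9/20 + 2/3×1/10
= 1/51 + 9/80 + 1/15 = 811/4080

P = 811/4080 ≈ 0.1988


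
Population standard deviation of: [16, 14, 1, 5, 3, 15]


Mean = 54/6 = 9
  (16-9)²=49
  (14-9)²=25
  (1-9)²=64
  (5-9)²=16
  (3-9)²=36
  (15-9)²=36
Σ(x-μ)² = 226
σ² = 226/6 = 113/3

σ = √(113/3) ≈ 6.1373


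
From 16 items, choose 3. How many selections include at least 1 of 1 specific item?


Complement: C(16,3) - C(15,3) = 560 - 455 = 105

105


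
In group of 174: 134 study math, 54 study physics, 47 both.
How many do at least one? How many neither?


|A∪B| = 134+54-47 = 141
Neither = 174-141 = 33

At least one: 141; Neither: 33


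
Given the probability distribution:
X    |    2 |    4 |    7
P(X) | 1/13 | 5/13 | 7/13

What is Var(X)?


E[X] = 71/13
E[X²] = 427/13
Var(X) = E[X²] - (E[X])² = 427/13 - 5041/169 = 510/169

Var(X) = 510/169 ≈ 3.0178


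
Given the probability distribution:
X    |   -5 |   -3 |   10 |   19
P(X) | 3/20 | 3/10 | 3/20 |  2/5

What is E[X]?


E[X] = Σ x·P(X=x)
= (-5)×(3/20) + (-3)×(3/10) + (10)×(3/20) + (19)×(2/5)
= 149/20

E[X] = 149/20


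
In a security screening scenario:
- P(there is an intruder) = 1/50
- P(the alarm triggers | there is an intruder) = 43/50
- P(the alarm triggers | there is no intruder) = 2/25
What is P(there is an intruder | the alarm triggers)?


Using Bayes' theorem:
P(A|B) = P(B|A)·P(A) / P(B)

P(the alarm triggers) = 43/50 × 1/50 + 2/25 × 49/50
= 43/2500 + 49/625 = 239/2500

P(there is an intruder|the alarm triggers) = (43/2500) / (239/2500) = 43/239

P(there is an intruder|the alarm triggers) = 43/239 ≈ 17.99%


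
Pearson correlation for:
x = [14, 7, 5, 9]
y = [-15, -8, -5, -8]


n=4, Σx=35, Σy=-36, Σxy=-363, Σx²=351, Σy²=378
r = (4×(-363) - 35×(-36))/√((4×351 - 35²)(4×378 - (-36)²))
= -192/√(179×216) = -192/√38664 ≈ -192/196.6316 ≈ -0.9764

r ≈ -0.9764


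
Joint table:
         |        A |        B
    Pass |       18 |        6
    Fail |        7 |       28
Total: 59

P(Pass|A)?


P(Pass|A) = 18/(18+7) = 18/25

P = 18/25 ≈ 72.00%


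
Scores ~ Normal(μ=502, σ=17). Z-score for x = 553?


z = (x - μ)/σ = (553 - 502)/17 = 3.0

z = 3.0


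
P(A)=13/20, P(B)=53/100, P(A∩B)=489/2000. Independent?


P(A)×P(B) = 689/2000
P(A∩B) = 489/2000
Not equal → NOT independent

No, not independent


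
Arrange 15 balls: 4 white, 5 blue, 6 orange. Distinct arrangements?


15!/(4!×5!×6!) = 630630

630630


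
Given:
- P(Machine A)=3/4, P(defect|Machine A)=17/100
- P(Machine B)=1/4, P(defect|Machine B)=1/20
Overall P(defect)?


P(B) = Σ P(B|Aᵢ)×P(Aᵢ)
  17/100×3/4 = 51/400
  1/20×1/4 = 1/80
Sum = 7/50

P(defect) = 7/50 ≈ 14.00%


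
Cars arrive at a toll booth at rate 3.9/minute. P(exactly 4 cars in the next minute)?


Poisson(λ=3.9): P(X=4) = e^(-λ)×λ^k/k!
= e^(-3.9) × 3.9^4 / 4!
≈ 0.02024191145 × 231.3441 / 24 ≈ 0.195119

P(X=4) ≈ 0.195119 ≈ 19.51%


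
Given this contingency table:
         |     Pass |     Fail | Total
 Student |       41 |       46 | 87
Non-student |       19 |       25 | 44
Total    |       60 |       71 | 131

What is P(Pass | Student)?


P(Pass | Student) = 41/(41+46) = 41/87

P(Pass|Student) = 41/87 ≈ 47.13%


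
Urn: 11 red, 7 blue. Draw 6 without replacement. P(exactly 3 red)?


Hypergeometric: C(11,3)×C(7,3)/C(18,6)
= 165×35/18564 = 275/884

P(X=3) = 275/884 ≈ 31.11%


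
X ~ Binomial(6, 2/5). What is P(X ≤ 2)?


P(X ≤ 2) = Σ P(X=i) for i=0..2
P(X=0) = 729/15625
P(X=1) = 2916/15625
P(X=2) = 972/3125
Sum = 1701/3125

P(X ≤ 2) = 1701/3125 ≈ 54.43%


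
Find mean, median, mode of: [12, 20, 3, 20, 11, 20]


Sorted: [3, 11, 12, 20, 20, 20]
Mean = 86/6 = 43/3
Median = 16
Freq: {12: 1, 20: 3, 3: 1, 11: 1}
Mode: [20]

Mean=43/3, Median=16, Mode=20


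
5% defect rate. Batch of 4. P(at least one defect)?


P(all good) = (19/20)^4 = 130321/160000
P(≥1 defect) = 29679/160000

P = 29679/160000 ≈ 18.55%


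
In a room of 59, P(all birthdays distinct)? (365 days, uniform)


P(all different) = Π(365-i)/365 for i=0..58
= (365/365)×(364/365)×...×(307/365)
= 0.007011

P ≈ 0.0070 ≈ 0.70%


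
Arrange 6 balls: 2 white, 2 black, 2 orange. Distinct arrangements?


6!/(2!×2!×2!) = 90

90


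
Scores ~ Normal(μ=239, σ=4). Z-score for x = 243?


z = (x - μ)/σ = (243 - 239)/4 = 1.0

z = 1.0


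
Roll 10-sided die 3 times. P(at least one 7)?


P(no 7)^3 = (9/10)^3 = 729/1000
P(≥1) = 1 - 729/1000 = 271/1000

P = 271/1000 ≈ 27.10%


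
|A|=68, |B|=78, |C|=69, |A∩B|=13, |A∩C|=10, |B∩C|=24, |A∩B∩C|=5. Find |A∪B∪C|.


|A∪B∪C| = 68+78+69-13-10-24+5 = 173

|A∪B∪C| = 173


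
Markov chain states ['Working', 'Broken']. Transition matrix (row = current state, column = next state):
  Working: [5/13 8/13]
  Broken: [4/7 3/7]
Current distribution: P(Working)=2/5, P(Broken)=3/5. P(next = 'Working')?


P(next=Working) = Σᵢ P(now=i)×P(i→Working)
= 2/5×5/13 + 3/5×4/7
= 2/13 + 12/35 = 226/455

P = 226/455 ≈ 0.4967


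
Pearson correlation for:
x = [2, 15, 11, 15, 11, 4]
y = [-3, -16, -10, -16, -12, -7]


n=6, Σx=58, Σy=-64, Σxy=-756, Σx²=712, Σy²=814
r = (6×(-756) - 58×(-64))/√((6×712 - 58²)(6×814 - (-64)²))
= -824/√(908×788) = -824/√715504 ≈ -824/845.8747 ≈ -0.9741

r ≈ -0.9741


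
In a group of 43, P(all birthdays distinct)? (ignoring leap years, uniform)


P(all different) = Π(365-i)/365 for i=0..42
= (365/365)×(364/365)×...×(323/365)
= 0.076077

P ≈ 0.0761 ≈ 7.61%


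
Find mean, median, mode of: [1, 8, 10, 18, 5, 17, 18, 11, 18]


Sorted: [1, 5, 8, 10, 11, 17, 18, 18, 18]
Mean = 106/9
Median = 11
Freq: {1: 1, 8: 1, 10: 1, 18: 3, 5: 1, 17: 1, 11: 1}
Mode: [18]

Mean=106/9, Median=11, Mode=18


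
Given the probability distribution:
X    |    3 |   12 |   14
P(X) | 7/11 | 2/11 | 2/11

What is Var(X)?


E[X] = 73/11
E[X²] = 743/11
Var(X) = E[X²] - (E[X])² = 743/11 - 5329/121 = 2844/121

Var(X) = 2844/121 ≈ 23.5041


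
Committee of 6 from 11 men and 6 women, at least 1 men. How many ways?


Count by #men:
  1M,5W: C(11,1)×C(6,5)=66
  2M,4W: C(11,2)×C(6,4)=825
  3M,3W: C(11,3)×C(6,3)=3300
  4M,2W: C(11,4)×C(6,2)=4950
  5M,1W: C(11,5)×C(6,1)=2772
  6M,0W: C(11,6)×C(6,0)=462
Total = 12375

12375


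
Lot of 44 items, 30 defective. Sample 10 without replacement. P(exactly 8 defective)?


Hypergeometric: C(30,8)×C(14,2)/C(44,10)
= 5852925×91/2481256778 = 5852925/27266558

P(X=8) = 5852925/27266558 ≈ 21.47%


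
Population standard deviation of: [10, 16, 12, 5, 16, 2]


Mean = 61/6
  (10-61/6)²=1/36
  (16-61/6)²=1225/36
  (12-61/6)²=121/36
  (5-61/6)²=961/36
  (16-61/6)²=1225/36
  (2-61/6)²=2401/36
Σ(x-μ)² = 989/6
σ² = (989/6)/6 = 989/36

σ = √(989/36) ≈ 5.2414


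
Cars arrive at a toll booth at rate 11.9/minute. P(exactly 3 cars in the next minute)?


Poisson(λ=11.9): P(X=3) = e^(-λ)×λ^k/k!
= e^(-11.9) × 11.9^3 / 3!
≈ 6.790404807e-06 × 1685.159 / 6 ≈ 0.001907

P(X=3) ≈ 0.001907 ≈ 0.19%


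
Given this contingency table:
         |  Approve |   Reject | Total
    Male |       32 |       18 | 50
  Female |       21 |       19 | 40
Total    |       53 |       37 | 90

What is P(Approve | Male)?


P(Approve | Male) = 32/(32+18) = 32/50 = 16/25

P(Approve|Male) = 16/25 ≈ 64.00%


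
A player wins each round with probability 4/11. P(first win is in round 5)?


Geometric: P(X=5) = (1-p)^(k-1)×p = (7/11)^4×4/11 = 9604/161051

P(X=5) = 9604/161051 ≈ 5.96%


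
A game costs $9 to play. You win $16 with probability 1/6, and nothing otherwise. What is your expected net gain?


E[gain] = (16-9)×1/6 + (-9)×5/6
= 7/6 - 15/2 = -19/3

Expected net gain = $-19/3 ≈ $-6.33


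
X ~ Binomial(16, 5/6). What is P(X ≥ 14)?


P(X ≥ 14) = Σ P(X=i) for i=14..16
P(X=14) = 30517578125/117546246144
P(X=15) = 30517578125/176319369216
P(X=16) = 152587890625/2821109907456
Sum = 152587890625/313456656384

P(X ≥ 14) = 152587890625/313456656384 ≈ 48.68%


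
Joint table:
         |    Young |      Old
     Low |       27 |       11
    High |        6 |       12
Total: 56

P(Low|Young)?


P(Low|Young) = 27/(27+6) = 27/33 = 9/11

P = 9/11 ≈ 81.82%


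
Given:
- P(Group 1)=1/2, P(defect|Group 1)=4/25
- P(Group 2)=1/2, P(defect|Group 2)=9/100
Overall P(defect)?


P(B) = Σ P(B|Aᵢ)×P(Aᵢ)
  4/25×1/2 = 2/25
  9/100×1/2 = 9/200
Sum = 1/8

P(defect) = 1/8 ≈ 12.50%


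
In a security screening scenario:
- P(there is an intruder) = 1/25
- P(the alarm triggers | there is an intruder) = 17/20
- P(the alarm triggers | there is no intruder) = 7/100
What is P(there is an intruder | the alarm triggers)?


Using Bayes' theorem:
P(A|B) = P(B|A)·P(A) / P(B)

P(the alarm triggers) = 17/20 × 1/25 + 7/100 × 24/25
= 17/500 + 42/625 = 253/2500

P(there is an intruder|the alarm triggers) = (17/500) / (253/2500) = 85/253

P(there is an intruder|the alarm triggers) = 85/253 ≈ 33.60%


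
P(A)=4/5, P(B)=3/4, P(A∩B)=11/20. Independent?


P(A)×P(B) = 3/5
P(A∩B) = 11/20
Not equal → NOT independent

No, not independent


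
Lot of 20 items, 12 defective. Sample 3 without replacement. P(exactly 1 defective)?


Hypergeometric: C(12,1)×C(8,2)/C(20,3)
= 12×28/1140 = 28/95

P(X=1) = 28/95 ≈ 29.47%


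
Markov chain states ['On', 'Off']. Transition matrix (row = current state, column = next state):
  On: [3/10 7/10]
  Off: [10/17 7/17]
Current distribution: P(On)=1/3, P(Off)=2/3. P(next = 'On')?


P(next=On) = Σᵢ P(now=i)×P(i→On)
= 1/3×3/10 + 2/3×10/17
= 1/10 + 20/51 = 251/510

P = 251/510 ≈ 0.4922


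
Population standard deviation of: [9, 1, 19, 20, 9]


Mean = 58/5
  (9-58/5)²=169/25
  (1-58/5)²=2809/25
  (19-58/5)²=1369/25
  (20-58/5)²=1764/25
  (9-58/5)²=169/25
Σ(x-μ)² = 1256/5
σ² = (1256/5)/5 = 1256/25

σ = √(1256/25) ≈ 7.0880


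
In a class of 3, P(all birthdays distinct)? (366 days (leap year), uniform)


P(all different) = Π(366-i)/366 for i=0..2
= (366/366)×(365/366)×...×(364/366)
= 0.991818

P ≈ 0.9918 ≈ 99.18%


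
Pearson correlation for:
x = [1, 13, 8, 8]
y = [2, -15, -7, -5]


n=4, Σx=30, Σy=-25, Σxy=-289, Σx²=298, Σy²=303
r = (4×(-289) - 30×(-25))/√((4×298 - 30²)(4×303 - (-25)²))
= -406/√(292×587) = -406/√171404 ≈ -406/414.0097 ≈ -0.9807

r ≈ -0.9807


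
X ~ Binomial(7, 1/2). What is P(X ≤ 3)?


P(X ≤ 3) = Σ P(X=i) for i=0..3
P(X=0) = 1/128
P(X=1) = 7/128
P(X=2) = 21/128
P(X=3) = 35/128
Sum = 1/2

P(X ≤ 3) = 1/2 ≈ 50.00%


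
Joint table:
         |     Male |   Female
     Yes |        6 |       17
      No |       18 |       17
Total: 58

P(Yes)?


P(Yes) = (6+17)/58 = 23/58

P(Yes) = 23/58 ≈ 39.66%


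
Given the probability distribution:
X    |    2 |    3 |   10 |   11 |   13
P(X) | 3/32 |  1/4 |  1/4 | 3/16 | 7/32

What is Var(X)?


E[X] = 267/32
E[X²] = 2793/32
Var(X) = E[X²] - (E[X])² = 2793/32 - 71289/1024 = 18087/1024

Var(X) = 18087/1024 ≈ 17.6631


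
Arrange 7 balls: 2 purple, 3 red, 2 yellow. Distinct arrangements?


7!/(2!×3!×2!) = 210

210


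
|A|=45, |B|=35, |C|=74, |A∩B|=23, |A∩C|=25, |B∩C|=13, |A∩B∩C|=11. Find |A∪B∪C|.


|A∪B∪C| = 45+35+74-23-25-13+11 = 104

|A∪B∪C| = 104


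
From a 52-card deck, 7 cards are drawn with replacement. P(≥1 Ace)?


P(not a Ace) = 48/52 = 12/13
P(none in 7 draws) = (12/13)^7 = 35831808/62748517
P(≥1 Ace) = 1 - 35831808/62748517 = 26916709/62748517

P = 26916709/62748517 ≈ 42.90%


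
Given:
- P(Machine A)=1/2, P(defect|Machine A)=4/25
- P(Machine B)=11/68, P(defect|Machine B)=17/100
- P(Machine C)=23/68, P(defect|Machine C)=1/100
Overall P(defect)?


P(B) = Σ P(B|Aᵢ)×P(Aᵢ)
  4/25×1/2 = 2/25
  17/100×11/68 = 11/400
  1/100×23/68 = 23/6800
Sum = 377/3400

P(defect) = 377/3400 ≈ 11.09%


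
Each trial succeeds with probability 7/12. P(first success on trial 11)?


Geometric: P(X=11) = (1-p)^(k-1)×p = (5/12)^10×7/12 = 68359375/743008370688

P(X=11) = 68359375/743008370688 ≈ 0.01%


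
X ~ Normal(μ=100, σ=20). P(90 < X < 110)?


z₁=(90-100)/20=-0.5, z₂=(110-100)/20=0.5
P = Φ(0.5) - Φ(-0.5) = 0.691462 - 0.308538 = 0.382924 ≈ 0.3829

P(90 < X < 110) ≈ 0.3829


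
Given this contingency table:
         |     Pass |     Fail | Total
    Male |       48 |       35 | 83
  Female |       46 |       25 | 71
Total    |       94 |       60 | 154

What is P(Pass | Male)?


P(Pass | Male) = 48/(48+35) = 48/83

P(Pass|Male) = 48/83 ≈ 57.83%


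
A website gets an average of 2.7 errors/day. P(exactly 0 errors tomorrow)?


Poisson(λ=2.7): P(X=0) = e^(-λ)×λ^k/k!
= e^(-2.7) × 2.7^0 / 0!
≈ 0.06720551274 × 1 / 1 ≈ 0.067206

P(X=0) ≈ 0.067206 ≈ 6.72%


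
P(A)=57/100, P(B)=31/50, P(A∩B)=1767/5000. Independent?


P(A)×P(B) = 1767/5000
P(A∩B) = 1767/5000
Equal ✓ → Independent

Yes, independent


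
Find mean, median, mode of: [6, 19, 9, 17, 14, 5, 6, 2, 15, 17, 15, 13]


Sorted: [2, 5, 6, 6, 9, 13, 14, 15, 15, 17, 17, 19]
Mean = 138/12 = 23/2
Median = 27/2
Freq: {6: 2, 19: 1, 9: 1, 17: 2, 14: 1, 5: 1, 2: 1, 15: 2, 13: 1}
Mode: [6, 15, 17]

Mean=23/2, Median=27/2, Mode=[6, 15, 17]


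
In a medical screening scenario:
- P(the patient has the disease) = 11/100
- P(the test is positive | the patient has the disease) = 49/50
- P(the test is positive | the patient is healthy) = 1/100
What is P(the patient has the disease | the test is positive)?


Using Bayes' theorem:
P(A|B) = P(B|A)·P(A) / P(B)

P(the test is positive) = 49/50 × 11/100 + 1/100 × 89/100
= 539/5000 + 89/10000 = 1167/10000

P(the patient has the disease|the test is positive) = (539/5000) / (1167/10000) = 1078/1167

P(the patient has the disease|the test is positive) = 1078/1167 ≈ 92.37%


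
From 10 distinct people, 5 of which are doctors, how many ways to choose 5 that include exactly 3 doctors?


Choose 3 of the 5 doctors and 2 of the other 5 people:
C(5,3)×C(5,2) = 10×10 = 100

100


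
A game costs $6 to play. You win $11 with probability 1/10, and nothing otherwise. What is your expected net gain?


E[gain] = (11-6)×1/10 + (-6)×9/10
= 1/2 - 27/5 = -49/10

Expected net gain = $-49/10 ≈ $-4.90


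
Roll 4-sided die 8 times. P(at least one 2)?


P(no 2)^8 = (3/4)^8 = 6561/65536
P(≥1) = 1 - 6561/65536 = 58975/65536

P = 58975/65536 ≈ 89.99%


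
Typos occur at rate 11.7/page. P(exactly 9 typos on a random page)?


Poisson(λ=11.7): P(X=9) = e^(-λ)×λ^k/k!
= e^(-11.7) × 11.7^9 / 9!
≈ 8.293819161e-06 × 4108400332.69 / 362880 ≈ 0.093900

P(X=9) ≈ 0.093900 ≈ 9.39%


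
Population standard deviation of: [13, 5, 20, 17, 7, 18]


Mean = 80/6 = 40/3
  (13-40/3)²=1/9
  (5-40/3)²=625/9
  (20-40/3)²=400/9
  (17-40/3)²=121/9
  (7-40/3)²=361/9
  (18-40/3)²=196/9
Σ(x-μ)² = 568/3
σ² = (568/3)/6 = 284/9

σ = √(284/9) ≈ 5.6174


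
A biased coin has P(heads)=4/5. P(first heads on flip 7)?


Geometric: P(X=7) = (1-p)^(k-1)×p = (1/5)^6×4/5 = 4/78125

P(X=7) = 4/78125 ≈ 0.01%


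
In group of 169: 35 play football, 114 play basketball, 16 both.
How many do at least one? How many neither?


|A∪B| = 35+114-16 = 133
Neither = 169-133 = 36

At least one: 133; Neither: 36


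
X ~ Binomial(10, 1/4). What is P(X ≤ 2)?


P(X ≤ 2) = Σ P(X=i) for i=0..2
P(X=0) = 59049/1048576
P(X=1) = 98415/524288
P(X=2) = 295245/1048576
Sum = 137781/262144

P(X ≤ 2) = 137781/262144 ≈ 52.56%


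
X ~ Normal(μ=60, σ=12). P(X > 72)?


z = (72-60)/12 = 1.0
P(X > 72) = 1 - P(Z ≤ 1.0) = 1 - 0.8413 = 0.1587

P(X > 72) ≈ 0.1587


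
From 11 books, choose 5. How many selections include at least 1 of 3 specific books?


Complement: C(11,5) - C(8,5) = 462 - 56 = 406

406


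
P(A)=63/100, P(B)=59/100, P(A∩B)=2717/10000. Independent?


P(A)×P(B) = 3717/10000
P(A∩B) = 2717/10000
Not equal → NOT independent

No, not independent


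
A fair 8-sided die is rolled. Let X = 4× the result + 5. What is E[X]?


E[die] = (1+8)/2 = 9/2
E[X] = 4×9/2 + 5 = 23

E[X] = 23


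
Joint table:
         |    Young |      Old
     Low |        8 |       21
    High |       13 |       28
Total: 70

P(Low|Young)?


P(Low|Young) = 8/(8+13) = 8/21

P = 8/21 ≈ 38.10%


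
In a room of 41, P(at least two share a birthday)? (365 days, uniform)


P(all different) = Π(365-i)/365 for i=0..40
= 0.096848
P(match) = 1 - 0.096848 = 0.903152

P ≈ 0.9032 ≈ 90.32%


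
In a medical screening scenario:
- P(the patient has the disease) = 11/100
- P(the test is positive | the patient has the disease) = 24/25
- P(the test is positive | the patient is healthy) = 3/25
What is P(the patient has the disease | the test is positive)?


Using Bayes' theorem:
P(A|B) = P(B|A)·P(A) / P(B)

P(the test is positive) = 24/25 × 11/100 + 3/25 × 89/100
= 66/625 + 267/2500 = 531/2500

P(the patient has the disease|the test is positive) = (66/625) / (531/2500) = 88/177

P(the patient has the disease|the test is positive) = 88/177 ≈ 49.72%


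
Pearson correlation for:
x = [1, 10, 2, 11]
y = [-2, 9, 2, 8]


n=4, Σx=24, Σy=17, Σxy=180, Σx²=226, Σy²=153
r = (4×180 - 24×17)/√((4×226 - 24²)(4×153 - 17²))
= 312/√(328×323) = 312/√105944 ≈ 312/325.4904 ≈ 0.9586

r ≈ 0.9586


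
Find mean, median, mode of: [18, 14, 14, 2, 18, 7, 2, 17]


Sorted: [2, 2, 7, 14, 14, 17, 18, 18]
Mean = 92/8 = 23/2
Median = 14
Freq: {18: 2, 14: 2, 2: 2, 7: 1, 17: 1}
Mode: [2, 14, 18]

Mean=23/2, Median=14, Mode=[2, 14, 18]


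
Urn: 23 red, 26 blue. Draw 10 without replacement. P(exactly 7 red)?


Hypergeometric: C(23,7)×C(26,3)/C(49,10)
= 245157×2600/8217822536 = 314925/4060189

P(X=7) = 314925/4060189 ≈ 7.76%


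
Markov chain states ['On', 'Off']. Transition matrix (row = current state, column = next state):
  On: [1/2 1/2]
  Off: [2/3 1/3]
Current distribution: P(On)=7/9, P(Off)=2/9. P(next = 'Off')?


P(next=Off) = Σᵢ P(now=i)×P(i→Off)
= 7/9×1/2 + 2/9×1/3
= 7/18 + 2/27 = 25/54

P = 25/54 ≈ 0.4630


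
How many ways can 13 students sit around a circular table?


Circular arrangements of 13 distinct objects: fix one position to break rotational symmetry.
(n-1)! = 12! = 479001600

479001600


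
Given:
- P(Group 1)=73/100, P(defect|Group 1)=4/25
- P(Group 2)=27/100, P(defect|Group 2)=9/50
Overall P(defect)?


P(B) = Σ P(B|Aᵢ)×P(Aᵢ)
  4/25×73/100 = 73/625
  9/50×27/100 = 243/5000
Sum = 827/5000

P(defect) = 827/5000 ≈ 16.54%


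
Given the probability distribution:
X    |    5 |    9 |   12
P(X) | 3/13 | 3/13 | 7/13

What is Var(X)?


E[X] = 126/13
E[X²] = 102
Var(X) = E[X²] - (E[X])² = 102 - 15876/169 = 1362/169

Var(X) = 1362/169 ≈ 8.0592


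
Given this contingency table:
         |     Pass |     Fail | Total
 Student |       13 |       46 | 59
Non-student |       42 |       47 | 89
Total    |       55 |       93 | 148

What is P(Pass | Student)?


P(Pass | Student) = 13/(13+46) = 13/59

P(Pass|Student) = 13/59 ≈ 22.03%


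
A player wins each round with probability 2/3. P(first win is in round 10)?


Geometric: P(X=10) = (1-p)^(k-1)×p = (1/3)^9×2/3 = 2/59049

P(X=10) = 2/59049 ≈ 0.00%


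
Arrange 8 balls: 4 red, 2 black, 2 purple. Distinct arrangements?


8!/(4!×2!×2!) = 420

420


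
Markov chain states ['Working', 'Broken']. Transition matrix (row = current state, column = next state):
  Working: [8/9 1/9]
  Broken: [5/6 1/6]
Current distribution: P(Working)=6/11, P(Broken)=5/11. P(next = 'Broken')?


P(next=Broken) = Σᵢ P(now=i)×P(i→Broken)
= 6/11×1/9 + 5/11×1/6
= 2/33 + 5/66 = 3/22

P = 3/22 ≈ 0.1364


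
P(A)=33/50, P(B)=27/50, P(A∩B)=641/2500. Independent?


P(A)×P(B) = 891/2500
P(A∩B) = 641/2500
Not equal → NOT independent

No, not independent


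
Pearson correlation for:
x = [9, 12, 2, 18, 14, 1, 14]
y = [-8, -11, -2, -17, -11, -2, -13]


n=7, Σx=70, Σy=-64, Σxy=-852, Σx²=946, Σy²=772
r = (7×(-852) - 70×(-64))/√((7×946 - 70²)(7×772 - (-64)²))
= -1484/√(1722×1308) = -1484/√2252376 ≈ -1484/1500.7918 ≈ -0.9888

r ≈ -0.9888


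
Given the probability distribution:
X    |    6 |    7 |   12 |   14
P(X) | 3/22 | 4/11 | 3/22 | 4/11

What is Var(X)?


E[X] = 111/11
E[X²] = 1250/11
Var(X) = E[X²] - (E[X])² = 1250/11 - 12321/121 = 1429/121

Var(X) = 1429/121 ≈ 11.8099


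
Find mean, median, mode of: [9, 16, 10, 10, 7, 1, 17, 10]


Sorted: [1, 7, 9, 10, 10, 10, 16, 17]
Mean = 80/8 = 10
Median = 10
Freq: {9: 1, 16: 1, 10: 3, 7: 1, 1: 1, 17: 1}
Mode: [10]

Mean=10, Median=10, Mode=10


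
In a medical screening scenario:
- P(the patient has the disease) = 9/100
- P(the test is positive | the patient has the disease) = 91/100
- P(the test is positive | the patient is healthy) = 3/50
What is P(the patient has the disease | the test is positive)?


Using Bayes' theorem:
P(A|B) = P(B|A)·P(A) / P(B)

P(the test is positive) = 91/100 × 9/100 + 3/50 × 91/100
= 819/10000 + 273/5000 = 273/2000

P(the patient has the disease|the test is positive) = (819/10000) / (273/2000) = 3/5

P(the patient has the disease|the test is positive) = 3/5 ≈ 60.00%


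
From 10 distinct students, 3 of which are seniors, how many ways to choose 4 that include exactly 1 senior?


Choose 1 of the 3 seniors and 3 of the other 7 students:
C(3,1)×C(7,3) = 3×35 = 105

105


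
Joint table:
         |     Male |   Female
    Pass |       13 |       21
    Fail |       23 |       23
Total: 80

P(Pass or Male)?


P(Pass∨Male) = P(Pass) + P(Male) - P(Pass∧Male)
= (34 + 36 - 13)/80 = 57/80

P = 57/80 ≈ 71.25%
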